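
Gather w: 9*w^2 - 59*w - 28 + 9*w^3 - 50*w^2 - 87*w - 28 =9*w^3 - 41*w^2 - 146*w - 56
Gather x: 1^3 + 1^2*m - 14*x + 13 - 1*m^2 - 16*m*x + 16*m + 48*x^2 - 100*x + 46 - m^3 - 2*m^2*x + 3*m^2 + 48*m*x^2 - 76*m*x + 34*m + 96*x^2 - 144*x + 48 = -m^3 + 2*m^2 + 51*m + x^2*(48*m + 144) + x*(-2*m^2 - 92*m - 258) + 108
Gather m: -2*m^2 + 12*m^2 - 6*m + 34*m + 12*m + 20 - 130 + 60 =10*m^2 + 40*m - 50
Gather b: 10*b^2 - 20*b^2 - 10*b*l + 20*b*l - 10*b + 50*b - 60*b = -10*b^2 + b*(10*l - 20)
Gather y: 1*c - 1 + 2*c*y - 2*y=c + y*(2*c - 2) - 1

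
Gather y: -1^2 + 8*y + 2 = 8*y + 1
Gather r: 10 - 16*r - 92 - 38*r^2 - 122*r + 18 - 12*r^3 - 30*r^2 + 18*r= -12*r^3 - 68*r^2 - 120*r - 64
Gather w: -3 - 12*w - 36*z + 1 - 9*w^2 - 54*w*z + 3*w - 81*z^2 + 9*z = -9*w^2 + w*(-54*z - 9) - 81*z^2 - 27*z - 2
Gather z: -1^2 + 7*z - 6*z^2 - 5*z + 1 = -6*z^2 + 2*z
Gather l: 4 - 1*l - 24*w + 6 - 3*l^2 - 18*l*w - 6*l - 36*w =-3*l^2 + l*(-18*w - 7) - 60*w + 10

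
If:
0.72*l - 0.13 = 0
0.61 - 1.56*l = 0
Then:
No Solution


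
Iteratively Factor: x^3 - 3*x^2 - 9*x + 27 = (x - 3)*(x^2 - 9) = (x - 3)*(x + 3)*(x - 3)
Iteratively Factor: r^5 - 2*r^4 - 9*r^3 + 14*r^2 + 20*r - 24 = (r + 2)*(r^4 - 4*r^3 - r^2 + 16*r - 12) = (r + 2)^2*(r^3 - 6*r^2 + 11*r - 6) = (r - 1)*(r + 2)^2*(r^2 - 5*r + 6) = (r - 2)*(r - 1)*(r + 2)^2*(r - 3)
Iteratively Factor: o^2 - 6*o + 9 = (o - 3)*(o - 3)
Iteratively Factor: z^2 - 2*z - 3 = (z - 3)*(z + 1)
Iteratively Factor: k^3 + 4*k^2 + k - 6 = (k - 1)*(k^2 + 5*k + 6) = (k - 1)*(k + 3)*(k + 2)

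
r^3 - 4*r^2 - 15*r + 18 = (r - 6)*(r - 1)*(r + 3)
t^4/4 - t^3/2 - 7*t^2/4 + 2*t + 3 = (t/4 + 1/2)*(t - 3)*(t - 2)*(t + 1)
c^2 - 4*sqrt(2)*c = c*(c - 4*sqrt(2))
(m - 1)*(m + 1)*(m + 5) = m^3 + 5*m^2 - m - 5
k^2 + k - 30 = (k - 5)*(k + 6)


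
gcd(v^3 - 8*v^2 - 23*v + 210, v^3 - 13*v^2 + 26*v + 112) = v - 7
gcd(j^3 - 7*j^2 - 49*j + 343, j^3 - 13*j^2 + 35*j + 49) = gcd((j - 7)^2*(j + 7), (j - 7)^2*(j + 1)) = j^2 - 14*j + 49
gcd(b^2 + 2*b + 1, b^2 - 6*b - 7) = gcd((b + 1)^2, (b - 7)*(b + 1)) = b + 1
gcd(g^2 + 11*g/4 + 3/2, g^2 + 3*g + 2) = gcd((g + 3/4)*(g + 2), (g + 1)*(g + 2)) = g + 2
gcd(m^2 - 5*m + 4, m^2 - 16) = m - 4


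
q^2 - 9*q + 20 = (q - 5)*(q - 4)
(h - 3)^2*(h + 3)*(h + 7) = h^4 + 4*h^3 - 30*h^2 - 36*h + 189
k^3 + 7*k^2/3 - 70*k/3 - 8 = (k - 4)*(k + 1/3)*(k + 6)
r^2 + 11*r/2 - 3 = (r - 1/2)*(r + 6)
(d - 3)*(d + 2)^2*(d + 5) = d^4 + 6*d^3 - 3*d^2 - 52*d - 60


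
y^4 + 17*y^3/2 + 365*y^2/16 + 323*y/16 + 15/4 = (y + 1/4)*(y + 5/4)*(y + 3)*(y + 4)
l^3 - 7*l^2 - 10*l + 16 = (l - 8)*(l - 1)*(l + 2)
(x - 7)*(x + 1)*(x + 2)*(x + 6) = x^4 + 2*x^3 - 43*x^2 - 128*x - 84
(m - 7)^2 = m^2 - 14*m + 49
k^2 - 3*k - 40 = (k - 8)*(k + 5)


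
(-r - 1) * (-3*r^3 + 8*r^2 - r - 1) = 3*r^4 - 5*r^3 - 7*r^2 + 2*r + 1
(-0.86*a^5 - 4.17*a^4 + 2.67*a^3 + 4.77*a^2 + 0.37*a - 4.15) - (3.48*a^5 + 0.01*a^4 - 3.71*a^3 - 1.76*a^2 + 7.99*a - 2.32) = -4.34*a^5 - 4.18*a^4 + 6.38*a^3 + 6.53*a^2 - 7.62*a - 1.83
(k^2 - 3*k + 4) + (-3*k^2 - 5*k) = -2*k^2 - 8*k + 4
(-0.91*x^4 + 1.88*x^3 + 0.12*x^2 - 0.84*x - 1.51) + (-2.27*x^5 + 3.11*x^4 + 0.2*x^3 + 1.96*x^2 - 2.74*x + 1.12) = -2.27*x^5 + 2.2*x^4 + 2.08*x^3 + 2.08*x^2 - 3.58*x - 0.39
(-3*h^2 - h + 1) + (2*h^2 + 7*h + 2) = -h^2 + 6*h + 3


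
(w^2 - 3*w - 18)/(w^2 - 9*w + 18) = (w + 3)/(w - 3)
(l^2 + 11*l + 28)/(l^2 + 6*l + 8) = (l + 7)/(l + 2)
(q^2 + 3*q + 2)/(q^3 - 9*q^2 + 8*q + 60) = (q + 1)/(q^2 - 11*q + 30)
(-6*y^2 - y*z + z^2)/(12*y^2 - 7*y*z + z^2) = (-2*y - z)/(4*y - z)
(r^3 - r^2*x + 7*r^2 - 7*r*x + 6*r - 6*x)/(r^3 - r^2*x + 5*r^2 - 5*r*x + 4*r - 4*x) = (r + 6)/(r + 4)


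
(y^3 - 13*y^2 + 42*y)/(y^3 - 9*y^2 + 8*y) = (y^2 - 13*y + 42)/(y^2 - 9*y + 8)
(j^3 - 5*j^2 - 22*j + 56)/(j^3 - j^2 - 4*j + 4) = (j^2 - 3*j - 28)/(j^2 + j - 2)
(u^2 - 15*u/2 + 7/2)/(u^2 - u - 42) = (u - 1/2)/(u + 6)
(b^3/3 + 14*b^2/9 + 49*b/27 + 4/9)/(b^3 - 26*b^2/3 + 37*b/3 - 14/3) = (9*b^3 + 42*b^2 + 49*b + 12)/(9*(3*b^3 - 26*b^2 + 37*b - 14))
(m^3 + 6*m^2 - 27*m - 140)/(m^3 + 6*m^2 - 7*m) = (m^2 - m - 20)/(m*(m - 1))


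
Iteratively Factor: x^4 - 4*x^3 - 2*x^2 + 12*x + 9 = (x - 3)*(x^3 - x^2 - 5*x - 3) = (x - 3)*(x + 1)*(x^2 - 2*x - 3) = (x - 3)*(x + 1)^2*(x - 3)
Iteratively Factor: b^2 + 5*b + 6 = (b + 3)*(b + 2)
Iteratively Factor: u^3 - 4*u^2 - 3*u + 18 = (u + 2)*(u^2 - 6*u + 9) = (u - 3)*(u + 2)*(u - 3)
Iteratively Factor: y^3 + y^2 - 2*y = (y)*(y^2 + y - 2) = y*(y + 2)*(y - 1)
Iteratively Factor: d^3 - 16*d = (d - 4)*(d^2 + 4*d) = d*(d - 4)*(d + 4)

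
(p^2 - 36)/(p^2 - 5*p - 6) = (p + 6)/(p + 1)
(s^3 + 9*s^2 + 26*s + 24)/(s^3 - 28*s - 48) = (s + 3)/(s - 6)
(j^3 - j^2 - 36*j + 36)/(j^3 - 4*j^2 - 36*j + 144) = (j - 1)/(j - 4)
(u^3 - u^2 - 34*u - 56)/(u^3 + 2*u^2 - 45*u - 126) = (u^2 + 6*u + 8)/(u^2 + 9*u + 18)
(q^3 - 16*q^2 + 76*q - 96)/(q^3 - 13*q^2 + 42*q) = (q^2 - 10*q + 16)/(q*(q - 7))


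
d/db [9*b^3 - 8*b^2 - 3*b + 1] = 27*b^2 - 16*b - 3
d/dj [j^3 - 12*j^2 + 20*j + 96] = 3*j^2 - 24*j + 20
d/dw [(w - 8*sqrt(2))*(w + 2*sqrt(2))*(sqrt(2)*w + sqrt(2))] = 3*sqrt(2)*w^2 - 24*w + 2*sqrt(2)*w - 32*sqrt(2) - 12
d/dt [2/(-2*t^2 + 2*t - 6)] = (2*t - 1)/(t^2 - t + 3)^2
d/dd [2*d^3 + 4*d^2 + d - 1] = 6*d^2 + 8*d + 1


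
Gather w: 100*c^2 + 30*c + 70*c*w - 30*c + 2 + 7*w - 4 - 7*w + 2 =100*c^2 + 70*c*w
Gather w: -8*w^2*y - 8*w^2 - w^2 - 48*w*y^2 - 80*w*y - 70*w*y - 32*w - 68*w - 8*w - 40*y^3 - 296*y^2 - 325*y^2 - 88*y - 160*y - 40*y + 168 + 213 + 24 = w^2*(-8*y - 9) + w*(-48*y^2 - 150*y - 108) - 40*y^3 - 621*y^2 - 288*y + 405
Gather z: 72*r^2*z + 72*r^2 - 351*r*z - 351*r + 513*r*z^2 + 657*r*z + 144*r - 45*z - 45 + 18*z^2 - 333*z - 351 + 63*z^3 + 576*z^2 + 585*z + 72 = 72*r^2 - 207*r + 63*z^3 + z^2*(513*r + 594) + z*(72*r^2 + 306*r + 207) - 324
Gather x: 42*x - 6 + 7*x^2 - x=7*x^2 + 41*x - 6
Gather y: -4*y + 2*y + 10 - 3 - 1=6 - 2*y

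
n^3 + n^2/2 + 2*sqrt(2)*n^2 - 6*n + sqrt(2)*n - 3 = (n + 1/2)*(n - sqrt(2))*(n + 3*sqrt(2))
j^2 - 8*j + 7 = (j - 7)*(j - 1)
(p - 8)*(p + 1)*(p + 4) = p^3 - 3*p^2 - 36*p - 32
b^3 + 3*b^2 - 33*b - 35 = (b - 5)*(b + 1)*(b + 7)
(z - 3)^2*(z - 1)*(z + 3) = z^4 - 4*z^3 - 6*z^2 + 36*z - 27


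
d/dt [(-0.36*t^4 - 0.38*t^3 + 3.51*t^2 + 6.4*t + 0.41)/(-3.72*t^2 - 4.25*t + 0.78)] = (2.6784*t^5 + 6.0036*t^4 + 2.1068*t^3 + 8.0013*t^2 + 8.526*t + 6.7345)/(13.8384*t^4 + 31.62*t^3 + 12.2593*t^2 - 6.63*t + 0.6084)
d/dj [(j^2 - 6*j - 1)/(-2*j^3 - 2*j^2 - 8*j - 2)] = (j^4 - 12*j^3 - 13*j^2 - 4*j + 2)/(2*(j^6 + 2*j^5 + 9*j^4 + 10*j^3 + 18*j^2 + 8*j + 1))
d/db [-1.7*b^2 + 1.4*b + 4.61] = 1.4 - 3.4*b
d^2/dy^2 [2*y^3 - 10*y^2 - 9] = 12*y - 20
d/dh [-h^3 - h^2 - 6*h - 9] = -3*h^2 - 2*h - 6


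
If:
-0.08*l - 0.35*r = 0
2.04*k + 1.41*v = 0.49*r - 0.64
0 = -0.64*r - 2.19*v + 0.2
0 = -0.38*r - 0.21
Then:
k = -0.62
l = 2.42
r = -0.55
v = 0.25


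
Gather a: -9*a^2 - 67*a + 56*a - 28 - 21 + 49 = -9*a^2 - 11*a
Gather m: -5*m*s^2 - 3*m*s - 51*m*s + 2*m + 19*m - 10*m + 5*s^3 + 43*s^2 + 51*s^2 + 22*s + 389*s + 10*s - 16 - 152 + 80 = m*(-5*s^2 - 54*s + 11) + 5*s^3 + 94*s^2 + 421*s - 88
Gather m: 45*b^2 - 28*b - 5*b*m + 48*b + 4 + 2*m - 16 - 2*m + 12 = 45*b^2 - 5*b*m + 20*b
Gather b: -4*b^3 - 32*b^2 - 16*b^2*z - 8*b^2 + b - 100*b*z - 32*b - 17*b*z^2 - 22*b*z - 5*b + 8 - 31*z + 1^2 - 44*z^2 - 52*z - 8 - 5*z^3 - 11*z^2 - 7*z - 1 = -4*b^3 + b^2*(-16*z - 40) + b*(-17*z^2 - 122*z - 36) - 5*z^3 - 55*z^2 - 90*z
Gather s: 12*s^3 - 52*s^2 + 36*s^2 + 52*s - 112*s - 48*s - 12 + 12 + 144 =12*s^3 - 16*s^2 - 108*s + 144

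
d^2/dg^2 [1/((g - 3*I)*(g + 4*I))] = 2*((g - 3*I)^2 + (g - 3*I)*(g + 4*I) + (g + 4*I)^2)/((g - 3*I)^3*(g + 4*I)^3)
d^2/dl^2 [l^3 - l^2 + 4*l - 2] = 6*l - 2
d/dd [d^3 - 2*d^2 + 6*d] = 3*d^2 - 4*d + 6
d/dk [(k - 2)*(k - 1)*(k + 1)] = 3*k^2 - 4*k - 1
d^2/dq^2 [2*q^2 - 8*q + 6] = 4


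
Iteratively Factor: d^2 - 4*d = (d - 4)*(d)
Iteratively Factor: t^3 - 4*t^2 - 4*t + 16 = (t + 2)*(t^2 - 6*t + 8) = (t - 2)*(t + 2)*(t - 4)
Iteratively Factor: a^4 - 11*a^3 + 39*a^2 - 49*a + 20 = (a - 1)*(a^3 - 10*a^2 + 29*a - 20) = (a - 4)*(a - 1)*(a^2 - 6*a + 5) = (a - 4)*(a - 1)^2*(a - 5)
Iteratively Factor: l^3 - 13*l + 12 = (l + 4)*(l^2 - 4*l + 3) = (l - 1)*(l + 4)*(l - 3)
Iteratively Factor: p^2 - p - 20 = (p + 4)*(p - 5)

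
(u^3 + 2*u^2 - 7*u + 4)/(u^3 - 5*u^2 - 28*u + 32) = (u - 1)/(u - 8)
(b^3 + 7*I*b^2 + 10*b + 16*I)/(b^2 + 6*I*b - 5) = (b^2 + 6*I*b + 16)/(b + 5*I)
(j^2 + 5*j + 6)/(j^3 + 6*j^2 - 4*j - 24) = (j + 3)/(j^2 + 4*j - 12)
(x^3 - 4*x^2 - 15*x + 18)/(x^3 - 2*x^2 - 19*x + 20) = (x^2 - 3*x - 18)/(x^2 - x - 20)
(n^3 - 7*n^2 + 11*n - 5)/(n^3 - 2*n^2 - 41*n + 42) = (n^2 - 6*n + 5)/(n^2 - n - 42)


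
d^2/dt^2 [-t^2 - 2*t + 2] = -2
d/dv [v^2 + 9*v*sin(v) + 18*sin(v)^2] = 9*v*cos(v) + 2*v + 9*sin(v) + 18*sin(2*v)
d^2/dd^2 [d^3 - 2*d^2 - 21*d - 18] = 6*d - 4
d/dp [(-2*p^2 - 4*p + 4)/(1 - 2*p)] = 4*(p^2 - p + 1)/(4*p^2 - 4*p + 1)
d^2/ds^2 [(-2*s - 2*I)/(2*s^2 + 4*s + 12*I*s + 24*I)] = 2*(-4*(s + I)*(s + 1 + 3*I)^2 + (3*s + 2 + 7*I)*(s^2 + 2*s + 6*I*s + 12*I))/(s^2 + 2*s + 6*I*s + 12*I)^3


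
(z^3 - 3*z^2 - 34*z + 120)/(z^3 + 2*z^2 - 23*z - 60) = (z^2 + 2*z - 24)/(z^2 + 7*z + 12)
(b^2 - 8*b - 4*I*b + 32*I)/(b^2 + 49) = (b^2 - 8*b - 4*I*b + 32*I)/(b^2 + 49)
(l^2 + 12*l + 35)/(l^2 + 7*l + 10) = (l + 7)/(l + 2)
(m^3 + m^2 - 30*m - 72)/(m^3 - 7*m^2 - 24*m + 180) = (m^2 + 7*m + 12)/(m^2 - m - 30)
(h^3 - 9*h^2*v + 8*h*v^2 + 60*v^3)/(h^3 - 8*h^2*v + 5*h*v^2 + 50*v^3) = (-h + 6*v)/(-h + 5*v)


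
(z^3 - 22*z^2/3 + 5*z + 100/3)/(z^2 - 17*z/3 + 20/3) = (3*z^2 - 10*z - 25)/(3*z - 5)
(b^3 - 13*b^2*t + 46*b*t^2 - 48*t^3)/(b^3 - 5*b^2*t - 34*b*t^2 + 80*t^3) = (b - 3*t)/(b + 5*t)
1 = 1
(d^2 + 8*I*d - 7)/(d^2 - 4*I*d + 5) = (d + 7*I)/(d - 5*I)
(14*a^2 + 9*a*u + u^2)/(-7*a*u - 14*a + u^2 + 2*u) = (14*a^2 + 9*a*u + u^2)/(-7*a*u - 14*a + u^2 + 2*u)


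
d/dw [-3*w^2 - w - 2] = -6*w - 1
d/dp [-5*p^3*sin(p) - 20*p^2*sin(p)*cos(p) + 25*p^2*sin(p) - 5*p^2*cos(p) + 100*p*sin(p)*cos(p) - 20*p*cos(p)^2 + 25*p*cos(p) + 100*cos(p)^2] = -5*p^3*cos(p) - 10*p^2*sin(p) + 25*p^2*cos(p) - 20*p^2*cos(2*p) + 25*p*sin(p) - 10*p*cos(p) + 100*p*cos(2*p) - 50*sin(2*p) + 25*cos(p) - 10*cos(2*p) - 10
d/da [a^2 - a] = 2*a - 1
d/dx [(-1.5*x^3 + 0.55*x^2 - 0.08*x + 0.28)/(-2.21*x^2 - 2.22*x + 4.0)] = (3.315*x^4 + 6.66*x^3 - 19.3978*x^2 + 5.6376*x + 0.3016)/(4.8841*x^4 + 9.8124*x^3 - 12.7516*x^2 - 17.76*x + 16.0)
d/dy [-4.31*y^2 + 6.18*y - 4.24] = 6.18 - 8.62*y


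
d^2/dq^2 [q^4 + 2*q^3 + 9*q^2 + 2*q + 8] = 12*q^2 + 12*q + 18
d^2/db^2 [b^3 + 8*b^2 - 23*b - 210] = 6*b + 16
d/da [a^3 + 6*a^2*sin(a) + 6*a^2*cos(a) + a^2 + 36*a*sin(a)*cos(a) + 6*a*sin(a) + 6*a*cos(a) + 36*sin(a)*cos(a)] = 6*sqrt(2)*a^2*cos(a + pi/4) + 3*a^2 + 6*a*sin(a) + 18*a*cos(a) + 36*a*cos(2*a) + 2*a + 18*sin(2*a) + 6*sqrt(2)*sin(a + pi/4) + 36*cos(2*a)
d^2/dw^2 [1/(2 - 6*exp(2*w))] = (-18*exp(2*w) - 6)*exp(2*w)/(3*exp(2*w) - 1)^3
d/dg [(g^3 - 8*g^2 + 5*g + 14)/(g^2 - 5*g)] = (g^4 - 10*g^3 + 35*g^2 - 28*g + 70)/(g^2*(g^2 - 10*g + 25))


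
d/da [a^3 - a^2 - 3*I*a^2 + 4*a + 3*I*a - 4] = 3*a^2 - 2*a - 6*I*a + 4 + 3*I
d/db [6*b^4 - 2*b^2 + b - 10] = 24*b^3 - 4*b + 1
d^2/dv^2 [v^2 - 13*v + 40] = 2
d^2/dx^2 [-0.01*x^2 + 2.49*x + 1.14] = -0.0200000000000000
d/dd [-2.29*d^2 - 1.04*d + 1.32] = -4.58*d - 1.04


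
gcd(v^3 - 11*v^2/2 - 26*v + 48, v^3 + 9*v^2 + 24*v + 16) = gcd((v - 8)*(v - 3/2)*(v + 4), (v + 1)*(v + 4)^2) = v + 4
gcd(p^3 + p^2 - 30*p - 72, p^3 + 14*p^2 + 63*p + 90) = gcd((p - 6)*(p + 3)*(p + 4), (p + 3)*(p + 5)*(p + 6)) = p + 3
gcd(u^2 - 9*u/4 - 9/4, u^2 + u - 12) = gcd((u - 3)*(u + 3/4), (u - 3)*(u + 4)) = u - 3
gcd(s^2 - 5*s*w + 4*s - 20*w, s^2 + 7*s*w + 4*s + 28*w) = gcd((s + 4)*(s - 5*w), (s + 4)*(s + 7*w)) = s + 4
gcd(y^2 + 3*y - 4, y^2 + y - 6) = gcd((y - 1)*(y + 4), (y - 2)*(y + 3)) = 1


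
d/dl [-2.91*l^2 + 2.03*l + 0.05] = 2.03 - 5.82*l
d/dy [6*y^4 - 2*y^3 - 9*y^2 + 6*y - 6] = 24*y^3 - 6*y^2 - 18*y + 6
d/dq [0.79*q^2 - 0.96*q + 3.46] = 1.58*q - 0.96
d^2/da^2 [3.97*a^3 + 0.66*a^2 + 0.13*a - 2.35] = 23.82*a + 1.32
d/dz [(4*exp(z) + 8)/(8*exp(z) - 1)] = -68*exp(z)/(8*exp(z) - 1)^2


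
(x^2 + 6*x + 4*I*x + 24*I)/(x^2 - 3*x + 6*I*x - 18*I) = (x^2 + x*(6 + 4*I) + 24*I)/(x^2 + x*(-3 + 6*I) - 18*I)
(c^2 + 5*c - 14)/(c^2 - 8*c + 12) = (c + 7)/(c - 6)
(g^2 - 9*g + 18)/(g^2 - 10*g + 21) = (g - 6)/(g - 7)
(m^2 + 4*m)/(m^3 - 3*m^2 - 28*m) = 1/(m - 7)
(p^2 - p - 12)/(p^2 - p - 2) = (-p^2 + p + 12)/(-p^2 + p + 2)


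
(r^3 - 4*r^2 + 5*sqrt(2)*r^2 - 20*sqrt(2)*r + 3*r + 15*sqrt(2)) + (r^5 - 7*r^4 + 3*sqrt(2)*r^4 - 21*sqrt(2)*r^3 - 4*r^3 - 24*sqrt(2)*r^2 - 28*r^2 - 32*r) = r^5 - 7*r^4 + 3*sqrt(2)*r^4 - 21*sqrt(2)*r^3 - 3*r^3 - 32*r^2 - 19*sqrt(2)*r^2 - 29*r - 20*sqrt(2)*r + 15*sqrt(2)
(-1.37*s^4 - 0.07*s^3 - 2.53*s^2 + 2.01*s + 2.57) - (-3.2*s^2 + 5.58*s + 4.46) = -1.37*s^4 - 0.07*s^3 + 0.67*s^2 - 3.57*s - 1.89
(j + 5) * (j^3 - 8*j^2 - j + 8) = j^4 - 3*j^3 - 41*j^2 + 3*j + 40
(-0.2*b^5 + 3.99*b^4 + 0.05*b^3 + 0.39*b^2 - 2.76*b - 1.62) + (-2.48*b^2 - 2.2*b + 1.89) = -0.2*b^5 + 3.99*b^4 + 0.05*b^3 - 2.09*b^2 - 4.96*b + 0.27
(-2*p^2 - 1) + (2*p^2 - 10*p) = -10*p - 1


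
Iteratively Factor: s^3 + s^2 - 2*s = (s + 2)*(s^2 - s) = (s - 1)*(s + 2)*(s)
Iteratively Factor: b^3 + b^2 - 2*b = (b)*(b^2 + b - 2) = b*(b - 1)*(b + 2)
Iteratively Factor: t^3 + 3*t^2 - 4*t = (t)*(t^2 + 3*t - 4) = t*(t - 1)*(t + 4)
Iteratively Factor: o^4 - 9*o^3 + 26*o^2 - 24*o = (o - 3)*(o^3 - 6*o^2 + 8*o) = (o - 4)*(o - 3)*(o^2 - 2*o) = (o - 4)*(o - 3)*(o - 2)*(o)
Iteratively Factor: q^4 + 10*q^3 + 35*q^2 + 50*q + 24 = (q + 1)*(q^3 + 9*q^2 + 26*q + 24) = (q + 1)*(q + 2)*(q^2 + 7*q + 12) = (q + 1)*(q + 2)*(q + 3)*(q + 4)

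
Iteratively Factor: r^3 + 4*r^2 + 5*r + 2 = (r + 1)*(r^2 + 3*r + 2) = (r + 1)*(r + 2)*(r + 1)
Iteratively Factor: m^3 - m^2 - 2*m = (m)*(m^2 - m - 2) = m*(m + 1)*(m - 2)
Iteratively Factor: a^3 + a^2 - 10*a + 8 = (a + 4)*(a^2 - 3*a + 2) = (a - 2)*(a + 4)*(a - 1)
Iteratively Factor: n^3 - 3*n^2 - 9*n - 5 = (n + 1)*(n^2 - 4*n - 5) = (n - 5)*(n + 1)*(n + 1)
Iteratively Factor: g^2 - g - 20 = (g + 4)*(g - 5)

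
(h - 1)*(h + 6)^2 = h^3 + 11*h^2 + 24*h - 36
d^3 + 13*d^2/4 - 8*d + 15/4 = (d - 1)*(d - 3/4)*(d + 5)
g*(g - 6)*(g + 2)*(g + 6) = g^4 + 2*g^3 - 36*g^2 - 72*g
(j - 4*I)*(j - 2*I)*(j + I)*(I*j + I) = I*j^4 + 5*j^3 + I*j^3 + 5*j^2 - 2*I*j^2 + 8*j - 2*I*j + 8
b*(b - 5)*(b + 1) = b^3 - 4*b^2 - 5*b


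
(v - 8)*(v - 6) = v^2 - 14*v + 48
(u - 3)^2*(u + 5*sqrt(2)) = u^3 - 6*u^2 + 5*sqrt(2)*u^2 - 30*sqrt(2)*u + 9*u + 45*sqrt(2)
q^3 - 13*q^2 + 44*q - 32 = (q - 8)*(q - 4)*(q - 1)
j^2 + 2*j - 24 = (j - 4)*(j + 6)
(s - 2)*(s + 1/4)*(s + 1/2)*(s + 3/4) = s^4 - s^3/2 - 37*s^2/16 - 41*s/32 - 3/16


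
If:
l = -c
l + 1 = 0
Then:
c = 1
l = -1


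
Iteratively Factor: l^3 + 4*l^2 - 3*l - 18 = (l - 2)*(l^2 + 6*l + 9) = (l - 2)*(l + 3)*(l + 3)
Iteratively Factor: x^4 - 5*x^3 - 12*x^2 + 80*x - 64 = (x - 4)*(x^3 - x^2 - 16*x + 16) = (x - 4)*(x - 1)*(x^2 - 16) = (x - 4)*(x - 1)*(x + 4)*(x - 4)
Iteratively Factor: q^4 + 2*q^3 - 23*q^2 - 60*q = (q)*(q^3 + 2*q^2 - 23*q - 60) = q*(q + 4)*(q^2 - 2*q - 15) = q*(q - 5)*(q + 4)*(q + 3)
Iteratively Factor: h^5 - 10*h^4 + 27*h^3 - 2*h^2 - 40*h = (h - 4)*(h^4 - 6*h^3 + 3*h^2 + 10*h) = (h - 4)*(h - 2)*(h^3 - 4*h^2 - 5*h) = (h - 5)*(h - 4)*(h - 2)*(h^2 + h) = h*(h - 5)*(h - 4)*(h - 2)*(h + 1)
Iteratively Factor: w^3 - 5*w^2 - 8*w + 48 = (w - 4)*(w^2 - w - 12) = (w - 4)^2*(w + 3)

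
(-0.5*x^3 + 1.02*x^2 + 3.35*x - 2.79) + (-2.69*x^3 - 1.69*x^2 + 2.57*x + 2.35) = -3.19*x^3 - 0.67*x^2 + 5.92*x - 0.44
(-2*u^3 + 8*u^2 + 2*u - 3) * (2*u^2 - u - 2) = -4*u^5 + 18*u^4 - 24*u^2 - u + 6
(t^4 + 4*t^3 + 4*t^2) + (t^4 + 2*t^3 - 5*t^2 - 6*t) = 2*t^4 + 6*t^3 - t^2 - 6*t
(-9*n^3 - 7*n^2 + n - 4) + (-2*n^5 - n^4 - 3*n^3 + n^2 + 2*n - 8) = -2*n^5 - n^4 - 12*n^3 - 6*n^2 + 3*n - 12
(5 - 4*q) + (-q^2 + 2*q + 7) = -q^2 - 2*q + 12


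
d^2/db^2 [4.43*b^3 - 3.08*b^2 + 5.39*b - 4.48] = 26.58*b - 6.16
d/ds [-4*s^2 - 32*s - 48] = -8*s - 32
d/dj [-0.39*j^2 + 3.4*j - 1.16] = 3.4 - 0.78*j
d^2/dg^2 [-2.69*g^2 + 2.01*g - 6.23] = -5.38000000000000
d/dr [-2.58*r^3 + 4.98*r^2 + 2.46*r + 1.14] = -7.74*r^2 + 9.96*r + 2.46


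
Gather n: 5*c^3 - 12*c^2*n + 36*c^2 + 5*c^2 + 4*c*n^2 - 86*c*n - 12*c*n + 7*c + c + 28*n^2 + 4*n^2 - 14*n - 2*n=5*c^3 + 41*c^2 + 8*c + n^2*(4*c + 32) + n*(-12*c^2 - 98*c - 16)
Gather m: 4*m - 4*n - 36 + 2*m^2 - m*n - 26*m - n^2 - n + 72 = 2*m^2 + m*(-n - 22) - n^2 - 5*n + 36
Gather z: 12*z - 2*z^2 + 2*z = -2*z^2 + 14*z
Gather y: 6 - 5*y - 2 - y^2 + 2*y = -y^2 - 3*y + 4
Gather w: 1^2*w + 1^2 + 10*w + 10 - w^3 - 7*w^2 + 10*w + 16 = -w^3 - 7*w^2 + 21*w + 27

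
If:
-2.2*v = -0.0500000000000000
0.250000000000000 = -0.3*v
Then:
No Solution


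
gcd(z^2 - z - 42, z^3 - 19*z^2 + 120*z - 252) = z - 7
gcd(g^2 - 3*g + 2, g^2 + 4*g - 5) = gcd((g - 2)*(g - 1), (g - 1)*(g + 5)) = g - 1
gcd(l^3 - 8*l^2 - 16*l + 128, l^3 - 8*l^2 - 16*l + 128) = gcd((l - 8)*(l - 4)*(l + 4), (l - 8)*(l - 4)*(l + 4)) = l^3 - 8*l^2 - 16*l + 128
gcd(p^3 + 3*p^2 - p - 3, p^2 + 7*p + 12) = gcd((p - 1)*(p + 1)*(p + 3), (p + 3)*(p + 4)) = p + 3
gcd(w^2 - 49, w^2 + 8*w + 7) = w + 7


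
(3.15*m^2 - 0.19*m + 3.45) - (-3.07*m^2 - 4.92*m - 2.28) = 6.22*m^2 + 4.73*m + 5.73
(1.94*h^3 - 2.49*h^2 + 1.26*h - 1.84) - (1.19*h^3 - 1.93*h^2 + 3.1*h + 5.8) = 0.75*h^3 - 0.56*h^2 - 1.84*h - 7.64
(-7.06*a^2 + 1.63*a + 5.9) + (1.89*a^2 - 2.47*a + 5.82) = -5.17*a^2 - 0.84*a + 11.72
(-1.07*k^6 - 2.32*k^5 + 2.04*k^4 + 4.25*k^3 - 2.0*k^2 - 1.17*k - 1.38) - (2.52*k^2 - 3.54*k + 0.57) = -1.07*k^6 - 2.32*k^5 + 2.04*k^4 + 4.25*k^3 - 4.52*k^2 + 2.37*k - 1.95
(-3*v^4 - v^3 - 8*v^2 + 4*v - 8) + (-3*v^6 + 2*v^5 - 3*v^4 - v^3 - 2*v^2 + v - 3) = -3*v^6 + 2*v^5 - 6*v^4 - 2*v^3 - 10*v^2 + 5*v - 11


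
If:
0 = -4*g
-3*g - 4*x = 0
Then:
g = 0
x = 0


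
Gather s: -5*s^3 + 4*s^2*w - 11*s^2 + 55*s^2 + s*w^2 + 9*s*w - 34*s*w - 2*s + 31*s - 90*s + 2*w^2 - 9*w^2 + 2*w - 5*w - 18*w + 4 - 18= -5*s^3 + s^2*(4*w + 44) + s*(w^2 - 25*w - 61) - 7*w^2 - 21*w - 14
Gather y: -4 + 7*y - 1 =7*y - 5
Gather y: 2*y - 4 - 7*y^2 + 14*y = -7*y^2 + 16*y - 4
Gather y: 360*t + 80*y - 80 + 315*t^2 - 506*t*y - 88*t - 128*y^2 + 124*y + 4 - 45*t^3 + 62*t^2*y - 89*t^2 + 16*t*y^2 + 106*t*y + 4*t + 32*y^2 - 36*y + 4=-45*t^3 + 226*t^2 + 276*t + y^2*(16*t - 96) + y*(62*t^2 - 400*t + 168) - 72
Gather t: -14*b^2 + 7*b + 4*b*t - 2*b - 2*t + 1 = -14*b^2 + 5*b + t*(4*b - 2) + 1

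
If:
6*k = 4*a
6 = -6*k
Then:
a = -3/2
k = -1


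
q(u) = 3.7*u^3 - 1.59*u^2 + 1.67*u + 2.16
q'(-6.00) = 420.35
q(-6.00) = -864.30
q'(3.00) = 92.03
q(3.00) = 92.76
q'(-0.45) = 5.35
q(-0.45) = 0.75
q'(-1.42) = 28.57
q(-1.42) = -14.01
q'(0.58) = 3.56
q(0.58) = 3.32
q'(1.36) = 17.88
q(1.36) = 10.80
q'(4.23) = 186.83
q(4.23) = 260.82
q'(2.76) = 77.45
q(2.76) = 72.45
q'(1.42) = 19.54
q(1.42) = 11.92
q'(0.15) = 1.44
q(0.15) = 2.39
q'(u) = 11.1*u^2 - 3.18*u + 1.67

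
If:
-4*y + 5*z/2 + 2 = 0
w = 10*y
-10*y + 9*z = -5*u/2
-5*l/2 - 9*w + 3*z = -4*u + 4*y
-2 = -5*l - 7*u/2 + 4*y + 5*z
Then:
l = -24924/13165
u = 6916/2633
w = 3790/2633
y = 379/2633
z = -1500/2633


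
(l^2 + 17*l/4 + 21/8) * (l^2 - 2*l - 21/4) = l^4 + 9*l^3/4 - 89*l^2/8 - 441*l/16 - 441/32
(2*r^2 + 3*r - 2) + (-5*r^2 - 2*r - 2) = -3*r^2 + r - 4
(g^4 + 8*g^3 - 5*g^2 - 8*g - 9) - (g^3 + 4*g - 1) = g^4 + 7*g^3 - 5*g^2 - 12*g - 8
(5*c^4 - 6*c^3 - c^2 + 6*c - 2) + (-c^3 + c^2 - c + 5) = 5*c^4 - 7*c^3 + 5*c + 3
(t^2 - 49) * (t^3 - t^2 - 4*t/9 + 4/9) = t^5 - t^4 - 445*t^3/9 + 445*t^2/9 + 196*t/9 - 196/9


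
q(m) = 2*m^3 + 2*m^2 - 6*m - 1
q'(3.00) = 60.00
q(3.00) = 53.00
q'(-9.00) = 444.00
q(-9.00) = -1243.00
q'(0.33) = -4.03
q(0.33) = -2.69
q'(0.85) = 1.74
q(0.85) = -3.43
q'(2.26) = 33.69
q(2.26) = 18.74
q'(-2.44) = 19.96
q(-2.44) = -3.51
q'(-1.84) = 6.95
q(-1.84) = 4.35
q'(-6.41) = 214.89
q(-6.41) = -407.11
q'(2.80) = 52.24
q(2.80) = 41.78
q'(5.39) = 189.87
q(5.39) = 337.95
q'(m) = 6*m^2 + 4*m - 6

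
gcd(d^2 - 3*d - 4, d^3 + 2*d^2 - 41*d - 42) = d + 1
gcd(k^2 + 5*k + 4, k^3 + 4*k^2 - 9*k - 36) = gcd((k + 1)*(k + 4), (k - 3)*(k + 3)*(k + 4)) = k + 4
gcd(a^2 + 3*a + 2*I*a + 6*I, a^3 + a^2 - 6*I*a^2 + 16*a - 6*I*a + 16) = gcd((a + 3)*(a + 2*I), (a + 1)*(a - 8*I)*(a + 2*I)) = a + 2*I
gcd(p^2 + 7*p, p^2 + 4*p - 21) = p + 7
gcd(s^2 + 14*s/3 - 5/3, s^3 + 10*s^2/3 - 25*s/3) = s + 5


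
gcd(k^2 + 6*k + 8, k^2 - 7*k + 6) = 1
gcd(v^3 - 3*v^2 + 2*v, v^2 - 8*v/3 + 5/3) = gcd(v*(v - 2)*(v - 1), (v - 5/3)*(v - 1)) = v - 1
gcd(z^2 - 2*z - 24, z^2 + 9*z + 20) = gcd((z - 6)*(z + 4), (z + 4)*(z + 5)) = z + 4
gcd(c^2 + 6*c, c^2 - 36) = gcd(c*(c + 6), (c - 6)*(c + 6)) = c + 6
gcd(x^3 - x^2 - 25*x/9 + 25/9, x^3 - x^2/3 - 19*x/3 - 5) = x + 5/3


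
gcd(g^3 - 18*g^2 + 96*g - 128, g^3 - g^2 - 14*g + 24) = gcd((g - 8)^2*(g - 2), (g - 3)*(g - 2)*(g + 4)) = g - 2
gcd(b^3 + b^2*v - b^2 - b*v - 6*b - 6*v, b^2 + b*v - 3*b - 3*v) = b^2 + b*v - 3*b - 3*v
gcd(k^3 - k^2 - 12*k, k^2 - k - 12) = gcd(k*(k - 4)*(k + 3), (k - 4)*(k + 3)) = k^2 - k - 12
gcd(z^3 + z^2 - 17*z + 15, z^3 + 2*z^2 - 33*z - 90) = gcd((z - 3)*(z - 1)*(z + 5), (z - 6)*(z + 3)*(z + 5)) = z + 5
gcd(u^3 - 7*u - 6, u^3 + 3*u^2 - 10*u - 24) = u^2 - u - 6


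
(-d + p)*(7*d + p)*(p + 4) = -7*d^2*p - 28*d^2 + 6*d*p^2 + 24*d*p + p^3 + 4*p^2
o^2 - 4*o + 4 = (o - 2)^2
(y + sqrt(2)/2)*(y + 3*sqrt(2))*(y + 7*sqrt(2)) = y^3 + 21*sqrt(2)*y^2/2 + 52*y + 21*sqrt(2)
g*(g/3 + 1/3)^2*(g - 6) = g^4/9 - 4*g^3/9 - 11*g^2/9 - 2*g/3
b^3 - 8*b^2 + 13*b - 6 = (b - 6)*(b - 1)^2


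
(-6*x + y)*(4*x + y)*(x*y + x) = -24*x^3*y - 24*x^3 - 2*x^2*y^2 - 2*x^2*y + x*y^3 + x*y^2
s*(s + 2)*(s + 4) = s^3 + 6*s^2 + 8*s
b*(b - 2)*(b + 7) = b^3 + 5*b^2 - 14*b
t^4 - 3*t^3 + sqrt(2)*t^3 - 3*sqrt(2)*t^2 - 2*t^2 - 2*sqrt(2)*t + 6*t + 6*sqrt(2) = (t - 3)*(t - sqrt(2))*(t + sqrt(2))^2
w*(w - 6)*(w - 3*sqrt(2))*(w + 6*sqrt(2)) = w^4 - 6*w^3 + 3*sqrt(2)*w^3 - 36*w^2 - 18*sqrt(2)*w^2 + 216*w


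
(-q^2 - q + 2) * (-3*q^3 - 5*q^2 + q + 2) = 3*q^5 + 8*q^4 - 2*q^3 - 13*q^2 + 4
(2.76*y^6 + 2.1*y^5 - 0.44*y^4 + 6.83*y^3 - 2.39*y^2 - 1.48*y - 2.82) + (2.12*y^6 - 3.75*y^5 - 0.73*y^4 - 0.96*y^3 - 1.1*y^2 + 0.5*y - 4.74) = 4.88*y^6 - 1.65*y^5 - 1.17*y^4 + 5.87*y^3 - 3.49*y^2 - 0.98*y - 7.56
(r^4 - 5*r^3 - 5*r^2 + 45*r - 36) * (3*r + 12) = 3*r^5 - 3*r^4 - 75*r^3 + 75*r^2 + 432*r - 432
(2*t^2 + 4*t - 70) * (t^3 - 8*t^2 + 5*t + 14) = 2*t^5 - 12*t^4 - 92*t^3 + 608*t^2 - 294*t - 980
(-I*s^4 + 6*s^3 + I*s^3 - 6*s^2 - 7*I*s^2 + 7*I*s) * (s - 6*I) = -I*s^5 + I*s^4 - 43*I*s^3 - 42*s^2 + 43*I*s^2 + 42*s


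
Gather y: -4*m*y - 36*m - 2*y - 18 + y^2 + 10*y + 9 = -36*m + y^2 + y*(8 - 4*m) - 9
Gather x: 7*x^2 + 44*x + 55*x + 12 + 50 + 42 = 7*x^2 + 99*x + 104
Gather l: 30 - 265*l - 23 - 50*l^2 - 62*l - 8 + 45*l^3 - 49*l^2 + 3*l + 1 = 45*l^3 - 99*l^2 - 324*l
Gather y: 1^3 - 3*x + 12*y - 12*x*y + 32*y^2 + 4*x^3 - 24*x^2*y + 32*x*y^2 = 4*x^3 - 3*x + y^2*(32*x + 32) + y*(-24*x^2 - 12*x + 12) + 1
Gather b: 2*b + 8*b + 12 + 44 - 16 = 10*b + 40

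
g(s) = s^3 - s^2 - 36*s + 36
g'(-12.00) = 420.00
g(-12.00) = -1404.00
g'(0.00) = -36.00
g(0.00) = 36.00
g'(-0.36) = -34.89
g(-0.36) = 48.78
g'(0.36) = -36.33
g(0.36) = 22.96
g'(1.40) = -32.92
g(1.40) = -13.62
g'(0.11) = -36.18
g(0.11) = 32.03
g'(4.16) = 7.60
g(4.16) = -59.07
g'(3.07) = -13.87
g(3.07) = -55.01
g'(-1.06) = -30.51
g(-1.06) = 71.85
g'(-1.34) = -27.93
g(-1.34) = 80.04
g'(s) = 3*s^2 - 2*s - 36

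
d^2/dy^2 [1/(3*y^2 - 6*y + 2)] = 6*(-3*y^2 + 6*y + 12*(y - 1)^2 - 2)/(3*y^2 - 6*y + 2)^3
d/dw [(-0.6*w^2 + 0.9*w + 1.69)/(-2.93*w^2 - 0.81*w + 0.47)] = (3.123*w^2 + 9.3394*w + 1.7919)/(8.5849*w^4 + 4.7466*w^3 - 2.0981*w^2 - 0.7614*w + 0.2209)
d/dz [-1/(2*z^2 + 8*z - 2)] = (z + 2)/(z^2 + 4*z - 1)^2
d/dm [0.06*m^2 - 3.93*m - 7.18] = 0.12*m - 3.93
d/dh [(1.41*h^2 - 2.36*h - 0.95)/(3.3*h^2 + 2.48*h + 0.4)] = (11.2848*h^2 + 7.398*h + 1.412)/(10.89*h^4 + 16.368*h^3 + 8.7904*h^2 + 1.984*h + 0.16)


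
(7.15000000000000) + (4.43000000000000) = 11.5800000000000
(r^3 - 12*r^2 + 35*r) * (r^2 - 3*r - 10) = r^5 - 15*r^4 + 61*r^3 + 15*r^2 - 350*r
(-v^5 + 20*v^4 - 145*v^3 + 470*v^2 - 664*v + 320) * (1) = -v^5 + 20*v^4 - 145*v^3 + 470*v^2 - 664*v + 320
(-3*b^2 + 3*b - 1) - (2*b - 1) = -3*b^2 + b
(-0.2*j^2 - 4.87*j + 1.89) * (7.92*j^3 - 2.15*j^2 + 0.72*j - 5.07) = -1.584*j^5 - 38.1404*j^4 + 25.2953*j^3 - 6.5559*j^2 + 26.0517*j - 9.5823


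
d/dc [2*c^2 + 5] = 4*c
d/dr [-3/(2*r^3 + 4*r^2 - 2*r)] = 3*(3*r^2 + 4*r - 1)/(2*r^2*(r^2 + 2*r - 1)^2)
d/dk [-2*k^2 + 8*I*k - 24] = -4*k + 8*I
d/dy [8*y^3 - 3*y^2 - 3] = 6*y*(4*y - 1)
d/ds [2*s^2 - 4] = 4*s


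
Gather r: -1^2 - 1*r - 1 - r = -2*r - 2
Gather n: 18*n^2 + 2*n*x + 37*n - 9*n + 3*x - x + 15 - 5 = 18*n^2 + n*(2*x + 28) + 2*x + 10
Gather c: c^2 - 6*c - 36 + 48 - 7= c^2 - 6*c + 5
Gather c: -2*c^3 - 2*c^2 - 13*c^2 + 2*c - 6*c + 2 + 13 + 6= -2*c^3 - 15*c^2 - 4*c + 21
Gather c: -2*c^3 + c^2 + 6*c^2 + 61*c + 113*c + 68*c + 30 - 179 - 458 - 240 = -2*c^3 + 7*c^2 + 242*c - 847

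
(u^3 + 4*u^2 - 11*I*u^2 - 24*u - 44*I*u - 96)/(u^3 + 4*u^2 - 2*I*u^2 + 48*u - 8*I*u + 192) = (u - 3*I)/(u + 6*I)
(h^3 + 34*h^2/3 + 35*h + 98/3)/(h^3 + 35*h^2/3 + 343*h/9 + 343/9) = 3*(h + 2)/(3*h + 7)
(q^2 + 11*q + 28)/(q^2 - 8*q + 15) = (q^2 + 11*q + 28)/(q^2 - 8*q + 15)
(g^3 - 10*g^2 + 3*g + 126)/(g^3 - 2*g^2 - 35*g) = (g^2 - 3*g - 18)/(g*(g + 5))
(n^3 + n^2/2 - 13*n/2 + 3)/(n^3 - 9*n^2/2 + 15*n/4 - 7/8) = 4*(n^2 + n - 6)/(4*n^2 - 16*n + 7)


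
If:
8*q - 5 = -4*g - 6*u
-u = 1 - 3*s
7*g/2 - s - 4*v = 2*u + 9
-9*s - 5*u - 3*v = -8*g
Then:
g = 75*v/28 + 29/4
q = -687*v/224 - 261/32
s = 43*v/56 + 21/8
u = 129*v/56 + 55/8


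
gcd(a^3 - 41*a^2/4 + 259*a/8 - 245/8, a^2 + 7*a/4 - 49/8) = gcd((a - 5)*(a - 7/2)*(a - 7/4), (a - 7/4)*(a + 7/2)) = a - 7/4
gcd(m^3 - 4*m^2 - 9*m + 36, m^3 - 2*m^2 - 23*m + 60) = m^2 - 7*m + 12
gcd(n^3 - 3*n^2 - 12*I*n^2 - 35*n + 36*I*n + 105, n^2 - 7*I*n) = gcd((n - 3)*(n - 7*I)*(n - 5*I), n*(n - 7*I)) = n - 7*I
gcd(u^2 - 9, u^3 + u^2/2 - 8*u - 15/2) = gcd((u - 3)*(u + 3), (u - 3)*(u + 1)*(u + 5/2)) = u - 3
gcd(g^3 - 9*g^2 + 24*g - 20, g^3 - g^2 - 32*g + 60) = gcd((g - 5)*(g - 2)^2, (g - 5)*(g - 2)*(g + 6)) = g^2 - 7*g + 10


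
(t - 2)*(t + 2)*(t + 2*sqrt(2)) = t^3 + 2*sqrt(2)*t^2 - 4*t - 8*sqrt(2)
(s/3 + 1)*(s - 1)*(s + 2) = s^3/3 + 4*s^2/3 + s/3 - 2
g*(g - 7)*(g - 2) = g^3 - 9*g^2 + 14*g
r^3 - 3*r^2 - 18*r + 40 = (r - 5)*(r - 2)*(r + 4)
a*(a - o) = a^2 - a*o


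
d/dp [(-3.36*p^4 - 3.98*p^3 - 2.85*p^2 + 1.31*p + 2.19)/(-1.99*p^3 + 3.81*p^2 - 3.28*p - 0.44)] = (6.6864*p^6 - 25.6032*p^5 + 12.2271*p^4 + 37.2362*p^3 + 22.6848*p^2 - 14.1798*p + 6.6068)/(3.9601*p^6 - 15.1638*p^5 + 27.5705*p^4 - 23.2424*p^3 + 7.4056*p^2 + 2.8864*p + 0.1936)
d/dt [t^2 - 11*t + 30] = 2*t - 11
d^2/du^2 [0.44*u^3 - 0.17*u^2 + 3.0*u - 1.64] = 2.64*u - 0.34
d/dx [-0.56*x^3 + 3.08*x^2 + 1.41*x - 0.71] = -1.68*x^2 + 6.16*x + 1.41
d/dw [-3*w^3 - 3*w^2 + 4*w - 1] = -9*w^2 - 6*w + 4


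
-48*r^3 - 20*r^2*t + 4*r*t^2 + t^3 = (-4*r + t)*(2*r + t)*(6*r + t)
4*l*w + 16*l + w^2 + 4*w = (4*l + w)*(w + 4)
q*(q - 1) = q^2 - q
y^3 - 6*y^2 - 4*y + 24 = (y - 6)*(y - 2)*(y + 2)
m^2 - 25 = (m - 5)*(m + 5)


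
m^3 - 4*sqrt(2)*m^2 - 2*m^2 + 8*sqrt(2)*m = m*(m - 2)*(m - 4*sqrt(2))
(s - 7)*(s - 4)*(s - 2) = s^3 - 13*s^2 + 50*s - 56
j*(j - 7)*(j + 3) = j^3 - 4*j^2 - 21*j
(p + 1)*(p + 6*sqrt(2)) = p^2 + p + 6*sqrt(2)*p + 6*sqrt(2)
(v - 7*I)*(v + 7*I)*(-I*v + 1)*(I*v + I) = v^4 + v^3 + I*v^3 + 49*v^2 + I*v^2 + 49*v + 49*I*v + 49*I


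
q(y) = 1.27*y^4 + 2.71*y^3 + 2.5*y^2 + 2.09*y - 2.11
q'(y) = 5.08*y^3 + 8.13*y^2 + 5.0*y + 2.09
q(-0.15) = -2.38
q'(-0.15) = 1.51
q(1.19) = 11.03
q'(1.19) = 28.11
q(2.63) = 130.74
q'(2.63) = 163.89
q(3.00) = 202.70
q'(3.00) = 227.42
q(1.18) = 10.75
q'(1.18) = 27.66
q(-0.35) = -2.63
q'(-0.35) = 1.12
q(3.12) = 231.40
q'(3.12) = 251.12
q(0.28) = -1.26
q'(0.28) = 4.24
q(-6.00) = 1135.91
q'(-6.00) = -832.51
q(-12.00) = 21984.65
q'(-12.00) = -7665.43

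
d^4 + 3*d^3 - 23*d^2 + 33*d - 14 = (d - 2)*(d - 1)^2*(d + 7)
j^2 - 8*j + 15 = (j - 5)*(j - 3)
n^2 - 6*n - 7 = (n - 7)*(n + 1)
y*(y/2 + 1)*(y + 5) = y^3/2 + 7*y^2/2 + 5*y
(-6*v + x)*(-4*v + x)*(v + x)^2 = 24*v^4 + 38*v^3*x + 5*v^2*x^2 - 8*v*x^3 + x^4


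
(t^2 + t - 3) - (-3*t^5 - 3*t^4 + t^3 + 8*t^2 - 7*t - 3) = 3*t^5 + 3*t^4 - t^3 - 7*t^2 + 8*t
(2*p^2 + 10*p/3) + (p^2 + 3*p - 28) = 3*p^2 + 19*p/3 - 28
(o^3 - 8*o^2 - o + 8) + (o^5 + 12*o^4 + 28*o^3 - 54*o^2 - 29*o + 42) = o^5 + 12*o^4 + 29*o^3 - 62*o^2 - 30*o + 50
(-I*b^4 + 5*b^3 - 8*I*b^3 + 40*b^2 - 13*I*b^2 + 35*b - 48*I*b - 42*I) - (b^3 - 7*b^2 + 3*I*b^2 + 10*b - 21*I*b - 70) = -I*b^4 + 4*b^3 - 8*I*b^3 + 47*b^2 - 16*I*b^2 + 25*b - 27*I*b + 70 - 42*I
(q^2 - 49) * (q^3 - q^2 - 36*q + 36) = q^5 - q^4 - 85*q^3 + 85*q^2 + 1764*q - 1764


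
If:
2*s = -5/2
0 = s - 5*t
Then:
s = -5/4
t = -1/4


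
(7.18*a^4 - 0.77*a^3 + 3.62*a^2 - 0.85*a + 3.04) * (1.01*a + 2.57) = 7.2518*a^5 + 17.6749*a^4 + 1.6773*a^3 + 8.4449*a^2 + 0.8859*a + 7.8128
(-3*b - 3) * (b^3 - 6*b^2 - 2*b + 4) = -3*b^4 + 15*b^3 + 24*b^2 - 6*b - 12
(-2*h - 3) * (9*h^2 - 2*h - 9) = -18*h^3 - 23*h^2 + 24*h + 27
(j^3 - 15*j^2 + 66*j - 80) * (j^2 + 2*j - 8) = j^5 - 13*j^4 + 28*j^3 + 172*j^2 - 688*j + 640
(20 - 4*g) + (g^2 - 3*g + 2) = g^2 - 7*g + 22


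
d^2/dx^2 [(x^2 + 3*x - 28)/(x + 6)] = -20/(x^3 + 18*x^2 + 108*x + 216)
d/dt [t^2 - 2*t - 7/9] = 2*t - 2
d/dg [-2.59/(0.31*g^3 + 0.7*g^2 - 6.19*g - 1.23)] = (2.4087*g^2 + 3.626*g - 16.0321)/(0.31*g^3 + 0.7*g^2 - 6.19*g - 1.23)^2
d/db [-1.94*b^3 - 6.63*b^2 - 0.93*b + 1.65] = -5.82*b^2 - 13.26*b - 0.93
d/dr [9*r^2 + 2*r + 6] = 18*r + 2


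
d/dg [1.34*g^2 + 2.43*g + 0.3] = 2.68*g + 2.43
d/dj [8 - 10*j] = -10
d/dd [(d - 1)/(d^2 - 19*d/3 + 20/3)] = 3*(-3*d^2 + 6*d + 1)/(9*d^4 - 114*d^3 + 481*d^2 - 760*d + 400)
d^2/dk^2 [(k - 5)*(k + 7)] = 2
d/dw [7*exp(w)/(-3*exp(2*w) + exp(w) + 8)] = (21*exp(2*w) + 56)*exp(w)/(9*exp(4*w) - 6*exp(3*w) - 47*exp(2*w) + 16*exp(w) + 64)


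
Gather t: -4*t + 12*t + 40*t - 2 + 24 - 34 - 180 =48*t - 192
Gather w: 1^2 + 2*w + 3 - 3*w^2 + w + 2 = -3*w^2 + 3*w + 6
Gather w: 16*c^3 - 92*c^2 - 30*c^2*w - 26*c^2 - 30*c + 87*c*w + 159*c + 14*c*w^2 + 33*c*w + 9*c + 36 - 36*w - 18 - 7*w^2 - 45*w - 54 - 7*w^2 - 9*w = 16*c^3 - 118*c^2 + 138*c + w^2*(14*c - 14) + w*(-30*c^2 + 120*c - 90) - 36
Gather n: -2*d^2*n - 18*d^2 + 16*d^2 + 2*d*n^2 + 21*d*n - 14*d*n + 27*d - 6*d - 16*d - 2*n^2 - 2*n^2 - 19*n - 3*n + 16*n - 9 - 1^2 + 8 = -2*d^2 + 5*d + n^2*(2*d - 4) + n*(-2*d^2 + 7*d - 6) - 2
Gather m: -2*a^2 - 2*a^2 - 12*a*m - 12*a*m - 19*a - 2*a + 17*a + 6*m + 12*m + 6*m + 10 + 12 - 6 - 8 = -4*a^2 - 4*a + m*(24 - 24*a) + 8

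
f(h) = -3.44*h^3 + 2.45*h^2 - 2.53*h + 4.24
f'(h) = -10.32*h^2 + 4.9*h - 2.53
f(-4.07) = 287.04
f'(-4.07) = -193.42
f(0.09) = 4.03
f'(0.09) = -2.17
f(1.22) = -1.45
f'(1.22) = -11.91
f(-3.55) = 198.00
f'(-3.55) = -149.98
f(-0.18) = 4.79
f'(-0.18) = -3.75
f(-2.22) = 59.57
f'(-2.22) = -64.27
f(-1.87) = 40.03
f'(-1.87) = -47.78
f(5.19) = -423.80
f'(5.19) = -255.08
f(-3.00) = 126.76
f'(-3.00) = -110.11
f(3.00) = -74.18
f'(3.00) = -80.71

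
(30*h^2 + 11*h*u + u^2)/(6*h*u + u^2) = (5*h + u)/u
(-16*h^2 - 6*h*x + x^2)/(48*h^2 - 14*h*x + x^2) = (2*h + x)/(-6*h + x)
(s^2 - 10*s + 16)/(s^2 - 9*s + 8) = (s - 2)/(s - 1)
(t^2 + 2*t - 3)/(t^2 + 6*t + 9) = (t - 1)/(t + 3)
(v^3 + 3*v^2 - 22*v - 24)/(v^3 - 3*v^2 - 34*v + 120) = (v + 1)/(v - 5)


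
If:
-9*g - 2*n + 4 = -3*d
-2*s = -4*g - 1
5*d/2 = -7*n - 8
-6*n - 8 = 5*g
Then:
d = 292/5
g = 124/5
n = -22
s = 501/10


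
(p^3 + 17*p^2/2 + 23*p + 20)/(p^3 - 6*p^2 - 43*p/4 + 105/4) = 2*(p^2 + 6*p + 8)/(2*p^2 - 17*p + 21)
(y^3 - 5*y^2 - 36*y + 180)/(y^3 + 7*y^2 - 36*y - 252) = (y - 5)/(y + 7)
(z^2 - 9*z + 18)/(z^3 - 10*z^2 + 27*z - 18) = 1/(z - 1)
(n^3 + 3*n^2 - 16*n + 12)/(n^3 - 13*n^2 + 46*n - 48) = (n^2 + 5*n - 6)/(n^2 - 11*n + 24)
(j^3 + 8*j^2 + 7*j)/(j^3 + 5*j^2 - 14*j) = (j + 1)/(j - 2)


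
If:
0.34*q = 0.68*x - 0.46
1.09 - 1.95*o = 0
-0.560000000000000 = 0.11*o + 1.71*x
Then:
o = 0.56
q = -2.08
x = -0.36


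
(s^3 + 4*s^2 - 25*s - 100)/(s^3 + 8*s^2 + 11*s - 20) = (s - 5)/(s - 1)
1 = 1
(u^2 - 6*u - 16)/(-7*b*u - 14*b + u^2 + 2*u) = (u - 8)/(-7*b + u)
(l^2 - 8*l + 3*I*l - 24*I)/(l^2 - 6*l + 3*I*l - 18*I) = (l - 8)/(l - 6)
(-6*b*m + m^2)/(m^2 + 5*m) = (-6*b + m)/(m + 5)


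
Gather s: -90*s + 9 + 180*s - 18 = 90*s - 9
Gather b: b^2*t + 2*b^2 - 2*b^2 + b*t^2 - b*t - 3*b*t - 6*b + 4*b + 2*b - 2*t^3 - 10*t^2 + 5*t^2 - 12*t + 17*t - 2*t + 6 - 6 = b^2*t + b*(t^2 - 4*t) - 2*t^3 - 5*t^2 + 3*t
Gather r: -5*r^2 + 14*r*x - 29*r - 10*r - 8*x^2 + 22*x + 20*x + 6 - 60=-5*r^2 + r*(14*x - 39) - 8*x^2 + 42*x - 54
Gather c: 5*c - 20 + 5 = 5*c - 15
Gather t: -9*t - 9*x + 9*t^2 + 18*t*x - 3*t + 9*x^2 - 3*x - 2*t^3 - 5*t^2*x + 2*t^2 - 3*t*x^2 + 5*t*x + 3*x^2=-2*t^3 + t^2*(11 - 5*x) + t*(-3*x^2 + 23*x - 12) + 12*x^2 - 12*x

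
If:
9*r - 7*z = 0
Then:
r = 7*z/9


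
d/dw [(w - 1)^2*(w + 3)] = (w - 1)*(3*w + 5)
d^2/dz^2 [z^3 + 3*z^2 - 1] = 6*z + 6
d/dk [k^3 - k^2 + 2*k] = 3*k^2 - 2*k + 2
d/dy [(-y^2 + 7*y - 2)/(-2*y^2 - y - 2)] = (15*y^2 - 4*y - 16)/(4*y^4 + 4*y^3 + 9*y^2 + 4*y + 4)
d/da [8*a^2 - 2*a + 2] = 16*a - 2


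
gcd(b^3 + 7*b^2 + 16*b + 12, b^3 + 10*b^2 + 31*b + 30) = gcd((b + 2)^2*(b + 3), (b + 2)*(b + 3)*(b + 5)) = b^2 + 5*b + 6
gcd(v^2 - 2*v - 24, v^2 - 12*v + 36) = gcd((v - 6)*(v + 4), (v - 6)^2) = v - 6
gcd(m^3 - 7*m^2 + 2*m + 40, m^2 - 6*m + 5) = m - 5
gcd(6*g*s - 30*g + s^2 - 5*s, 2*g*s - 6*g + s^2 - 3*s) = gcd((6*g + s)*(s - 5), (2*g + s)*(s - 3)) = 1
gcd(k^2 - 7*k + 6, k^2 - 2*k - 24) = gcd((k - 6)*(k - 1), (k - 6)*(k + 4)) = k - 6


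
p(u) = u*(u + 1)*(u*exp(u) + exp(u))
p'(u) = u*(u + 1)*(u*exp(u) + 2*exp(u)) + u*(u*exp(u) + exp(u)) + (u + 1)*(u*exp(u) + exp(u)) = (u + 1)*(u*(u + 2) + 2*u + 1)*exp(u)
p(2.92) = 831.95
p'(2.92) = 1541.32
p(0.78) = 5.39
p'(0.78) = 18.36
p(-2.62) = -0.50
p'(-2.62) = 0.31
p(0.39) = 1.11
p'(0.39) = 5.57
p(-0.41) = -0.09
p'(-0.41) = -0.18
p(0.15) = 0.23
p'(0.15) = 2.17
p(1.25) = 22.09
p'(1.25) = 59.39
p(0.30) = 0.68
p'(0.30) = 4.02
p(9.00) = 7292775.53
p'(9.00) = 9561639.03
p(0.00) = 0.00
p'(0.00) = 1.00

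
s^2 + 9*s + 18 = (s + 3)*(s + 6)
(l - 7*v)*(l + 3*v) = l^2 - 4*l*v - 21*v^2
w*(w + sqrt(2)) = w^2 + sqrt(2)*w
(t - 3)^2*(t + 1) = t^3 - 5*t^2 + 3*t + 9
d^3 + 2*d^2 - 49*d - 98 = (d - 7)*(d + 2)*(d + 7)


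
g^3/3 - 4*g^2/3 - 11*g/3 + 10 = (g/3 + 1)*(g - 5)*(g - 2)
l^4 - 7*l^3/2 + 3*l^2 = l^2*(l - 2)*(l - 3/2)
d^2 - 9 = (d - 3)*(d + 3)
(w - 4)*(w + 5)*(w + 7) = w^3 + 8*w^2 - 13*w - 140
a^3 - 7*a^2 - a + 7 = (a - 7)*(a - 1)*(a + 1)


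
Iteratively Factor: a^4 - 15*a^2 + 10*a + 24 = (a - 2)*(a^3 + 2*a^2 - 11*a - 12) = (a - 3)*(a - 2)*(a^2 + 5*a + 4) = (a - 3)*(a - 2)*(a + 1)*(a + 4)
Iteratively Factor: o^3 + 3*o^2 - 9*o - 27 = (o - 3)*(o^2 + 6*o + 9) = (o - 3)*(o + 3)*(o + 3)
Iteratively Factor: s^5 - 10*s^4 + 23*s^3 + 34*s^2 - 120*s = (s - 4)*(s^4 - 6*s^3 - s^2 + 30*s) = (s - 5)*(s - 4)*(s^3 - s^2 - 6*s) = (s - 5)*(s - 4)*(s + 2)*(s^2 - 3*s) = s*(s - 5)*(s - 4)*(s + 2)*(s - 3)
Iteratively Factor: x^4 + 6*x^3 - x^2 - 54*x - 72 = (x + 3)*(x^3 + 3*x^2 - 10*x - 24) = (x + 2)*(x + 3)*(x^2 + x - 12) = (x + 2)*(x + 3)*(x + 4)*(x - 3)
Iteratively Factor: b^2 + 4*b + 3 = (b + 3)*(b + 1)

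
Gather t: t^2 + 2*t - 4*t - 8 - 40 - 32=t^2 - 2*t - 80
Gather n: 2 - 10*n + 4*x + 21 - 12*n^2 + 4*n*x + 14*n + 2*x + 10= -12*n^2 + n*(4*x + 4) + 6*x + 33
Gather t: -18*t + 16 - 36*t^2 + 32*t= -36*t^2 + 14*t + 16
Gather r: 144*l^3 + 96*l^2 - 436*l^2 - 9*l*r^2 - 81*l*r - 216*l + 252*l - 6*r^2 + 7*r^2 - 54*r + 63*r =144*l^3 - 340*l^2 + 36*l + r^2*(1 - 9*l) + r*(9 - 81*l)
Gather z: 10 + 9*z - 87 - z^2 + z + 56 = -z^2 + 10*z - 21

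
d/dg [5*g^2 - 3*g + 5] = 10*g - 3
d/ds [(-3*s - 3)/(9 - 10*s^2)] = 3*(10*s^2 - 20*s*(s + 1) - 9)/(10*s^2 - 9)^2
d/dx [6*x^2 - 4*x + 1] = 12*x - 4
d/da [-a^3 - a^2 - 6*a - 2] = -3*a^2 - 2*a - 6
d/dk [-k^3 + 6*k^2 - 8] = 3*k*(4 - k)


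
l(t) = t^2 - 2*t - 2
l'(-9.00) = -20.00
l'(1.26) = 0.52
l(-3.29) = 15.40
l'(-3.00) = -8.00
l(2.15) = -1.68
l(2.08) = -1.83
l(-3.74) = 19.47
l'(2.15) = 2.30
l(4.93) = 12.44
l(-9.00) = 97.00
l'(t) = 2*t - 2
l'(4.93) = 7.86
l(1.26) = -2.93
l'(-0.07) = -2.14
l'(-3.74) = -9.48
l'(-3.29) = -8.58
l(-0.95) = 0.80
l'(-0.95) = -3.90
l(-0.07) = -1.86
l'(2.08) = 2.16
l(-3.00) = 13.00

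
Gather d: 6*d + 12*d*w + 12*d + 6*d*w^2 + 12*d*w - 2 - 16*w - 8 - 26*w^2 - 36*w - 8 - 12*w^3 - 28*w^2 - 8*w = d*(6*w^2 + 24*w + 18) - 12*w^3 - 54*w^2 - 60*w - 18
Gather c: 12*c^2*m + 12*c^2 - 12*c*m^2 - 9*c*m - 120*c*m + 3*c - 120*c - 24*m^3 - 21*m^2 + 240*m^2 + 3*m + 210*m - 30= c^2*(12*m + 12) + c*(-12*m^2 - 129*m - 117) - 24*m^3 + 219*m^2 + 213*m - 30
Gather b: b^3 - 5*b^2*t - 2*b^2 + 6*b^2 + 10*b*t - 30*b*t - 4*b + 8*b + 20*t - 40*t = b^3 + b^2*(4 - 5*t) + b*(4 - 20*t) - 20*t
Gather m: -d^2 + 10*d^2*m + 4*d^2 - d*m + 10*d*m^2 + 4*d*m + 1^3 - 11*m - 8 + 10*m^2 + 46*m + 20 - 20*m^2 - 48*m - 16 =3*d^2 + m^2*(10*d - 10) + m*(10*d^2 + 3*d - 13) - 3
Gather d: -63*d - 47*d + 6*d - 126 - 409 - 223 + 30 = -104*d - 728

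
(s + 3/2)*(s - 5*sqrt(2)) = s^2 - 5*sqrt(2)*s + 3*s/2 - 15*sqrt(2)/2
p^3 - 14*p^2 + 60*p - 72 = (p - 6)^2*(p - 2)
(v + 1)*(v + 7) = v^2 + 8*v + 7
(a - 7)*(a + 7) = a^2 - 49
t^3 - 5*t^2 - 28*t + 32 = (t - 8)*(t - 1)*(t + 4)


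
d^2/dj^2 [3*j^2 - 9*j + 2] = 6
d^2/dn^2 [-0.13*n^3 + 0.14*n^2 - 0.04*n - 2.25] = 0.28 - 0.78*n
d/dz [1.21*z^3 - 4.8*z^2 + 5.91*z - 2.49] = 3.63*z^2 - 9.6*z + 5.91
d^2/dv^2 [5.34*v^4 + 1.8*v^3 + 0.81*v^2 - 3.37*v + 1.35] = 64.08*v^2 + 10.8*v + 1.62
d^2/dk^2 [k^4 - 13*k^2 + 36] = 12*k^2 - 26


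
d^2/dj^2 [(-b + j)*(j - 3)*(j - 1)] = -2*b + 6*j - 8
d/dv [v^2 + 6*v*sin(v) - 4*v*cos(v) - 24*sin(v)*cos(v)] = 4*v*sin(v) + 6*v*cos(v) + 2*v + 6*sin(v) - 4*cos(v) - 24*cos(2*v)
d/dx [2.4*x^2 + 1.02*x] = 4.8*x + 1.02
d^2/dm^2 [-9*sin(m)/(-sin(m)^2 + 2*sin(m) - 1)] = 9*(sin(m) + 4)*cos(m)^2/(sin(m) - 1)^4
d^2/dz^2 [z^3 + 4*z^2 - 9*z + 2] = 6*z + 8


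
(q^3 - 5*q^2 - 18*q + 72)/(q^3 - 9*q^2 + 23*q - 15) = (q^2 - 2*q - 24)/(q^2 - 6*q + 5)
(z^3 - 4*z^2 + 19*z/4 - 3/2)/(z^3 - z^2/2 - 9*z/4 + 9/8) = 2*(z - 2)/(2*z + 3)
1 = 1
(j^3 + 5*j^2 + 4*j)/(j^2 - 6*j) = (j^2 + 5*j + 4)/(j - 6)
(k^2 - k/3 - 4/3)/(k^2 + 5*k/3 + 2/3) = (3*k - 4)/(3*k + 2)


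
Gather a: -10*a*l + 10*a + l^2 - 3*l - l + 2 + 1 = a*(10 - 10*l) + l^2 - 4*l + 3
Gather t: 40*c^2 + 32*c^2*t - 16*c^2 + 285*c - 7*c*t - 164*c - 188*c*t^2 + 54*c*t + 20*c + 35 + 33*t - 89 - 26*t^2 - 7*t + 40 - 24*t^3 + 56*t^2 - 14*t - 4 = 24*c^2 + 141*c - 24*t^3 + t^2*(30 - 188*c) + t*(32*c^2 + 47*c + 12) - 18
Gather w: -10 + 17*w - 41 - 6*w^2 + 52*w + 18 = -6*w^2 + 69*w - 33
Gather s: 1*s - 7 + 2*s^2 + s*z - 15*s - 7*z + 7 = 2*s^2 + s*(z - 14) - 7*z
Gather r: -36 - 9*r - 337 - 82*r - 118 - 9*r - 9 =-100*r - 500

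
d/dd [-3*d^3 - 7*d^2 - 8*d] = -9*d^2 - 14*d - 8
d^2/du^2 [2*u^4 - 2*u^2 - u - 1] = 24*u^2 - 4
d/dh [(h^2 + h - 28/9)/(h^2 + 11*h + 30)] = 2*(45*h^2 + 298*h + 289)/(9*(h^4 + 22*h^3 + 181*h^2 + 660*h + 900))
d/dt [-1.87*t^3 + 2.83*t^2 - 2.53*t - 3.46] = -5.61*t^2 + 5.66*t - 2.53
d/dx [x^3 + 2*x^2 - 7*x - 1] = 3*x^2 + 4*x - 7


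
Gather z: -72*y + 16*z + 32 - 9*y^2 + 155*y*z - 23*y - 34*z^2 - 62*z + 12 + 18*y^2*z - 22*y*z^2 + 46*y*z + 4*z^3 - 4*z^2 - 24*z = -9*y^2 - 95*y + 4*z^3 + z^2*(-22*y - 38) + z*(18*y^2 + 201*y - 70) + 44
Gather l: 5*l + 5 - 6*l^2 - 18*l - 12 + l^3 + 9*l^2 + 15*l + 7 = l^3 + 3*l^2 + 2*l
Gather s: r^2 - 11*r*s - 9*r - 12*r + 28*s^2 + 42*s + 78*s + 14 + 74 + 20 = r^2 - 21*r + 28*s^2 + s*(120 - 11*r) + 108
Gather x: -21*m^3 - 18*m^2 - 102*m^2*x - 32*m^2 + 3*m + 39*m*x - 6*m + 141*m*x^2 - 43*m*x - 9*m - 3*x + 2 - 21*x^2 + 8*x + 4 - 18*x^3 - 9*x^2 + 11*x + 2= -21*m^3 - 50*m^2 - 12*m - 18*x^3 + x^2*(141*m - 30) + x*(-102*m^2 - 4*m + 16) + 8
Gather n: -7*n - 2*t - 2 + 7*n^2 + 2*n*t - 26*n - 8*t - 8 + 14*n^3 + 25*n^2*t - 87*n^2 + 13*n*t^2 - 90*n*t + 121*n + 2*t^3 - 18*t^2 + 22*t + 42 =14*n^3 + n^2*(25*t - 80) + n*(13*t^2 - 88*t + 88) + 2*t^3 - 18*t^2 + 12*t + 32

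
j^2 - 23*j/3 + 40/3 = (j - 5)*(j - 8/3)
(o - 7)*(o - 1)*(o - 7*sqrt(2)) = o^3 - 7*sqrt(2)*o^2 - 8*o^2 + 7*o + 56*sqrt(2)*o - 49*sqrt(2)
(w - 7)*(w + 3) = w^2 - 4*w - 21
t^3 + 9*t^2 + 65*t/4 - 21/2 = (t - 1/2)*(t + 7/2)*(t + 6)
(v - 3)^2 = v^2 - 6*v + 9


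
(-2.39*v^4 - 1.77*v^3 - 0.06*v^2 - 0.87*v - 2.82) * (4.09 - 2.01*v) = 4.8039*v^5 - 6.2174*v^4 - 7.1187*v^3 + 1.5033*v^2 + 2.1099*v - 11.5338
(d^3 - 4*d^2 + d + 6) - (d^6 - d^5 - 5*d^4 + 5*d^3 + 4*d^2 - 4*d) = -d^6 + d^5 + 5*d^4 - 4*d^3 - 8*d^2 + 5*d + 6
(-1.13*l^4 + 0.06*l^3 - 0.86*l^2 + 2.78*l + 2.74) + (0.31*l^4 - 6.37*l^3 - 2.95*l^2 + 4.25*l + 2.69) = -0.82*l^4 - 6.31*l^3 - 3.81*l^2 + 7.03*l + 5.43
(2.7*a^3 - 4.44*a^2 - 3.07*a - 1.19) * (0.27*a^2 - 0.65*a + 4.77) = 0.729*a^5 - 2.9538*a^4 + 14.9361*a^3 - 19.5046*a^2 - 13.8704*a - 5.6763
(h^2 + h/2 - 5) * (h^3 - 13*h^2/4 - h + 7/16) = h^5 - 11*h^4/4 - 61*h^3/8 + 259*h^2/16 + 167*h/32 - 35/16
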